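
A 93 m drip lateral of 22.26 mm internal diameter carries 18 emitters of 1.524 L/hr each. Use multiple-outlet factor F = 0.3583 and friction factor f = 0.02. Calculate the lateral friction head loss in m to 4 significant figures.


Approach: apply Darcy-Weisbach with the multiple-outlet F-factor, Q = n*q/(3600*1000) m^3/s; v = Q/A; hf = F*f*(L/D)*(v^2/(2g)).
Q = 18*1.524/(3600*1000) = 7.62000e-06 m^3/s
A = pi*(22.26e-3/2)^2 = 3.89171e-04 m^2, so v = Q/A = 0.0195801 m/s
hf = 0.3583*0.02*(93/0.02226)*(0.0195801^2/(2*9.81)) = 0.0005850 m
Therefore the lateral friction head loss = 0.0005850 m.


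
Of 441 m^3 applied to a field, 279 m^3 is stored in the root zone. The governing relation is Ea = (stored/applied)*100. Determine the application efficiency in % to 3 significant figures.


Ea = (279/441)*100 = 63.3 %
Therefore the application efficiency = 63.3 %.


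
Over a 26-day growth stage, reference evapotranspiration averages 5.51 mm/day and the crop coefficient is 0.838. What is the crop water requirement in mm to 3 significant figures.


Approach: apply the crop water requirement relation, CWR = ET0 * Kc * days.
CWR = 5.51 * 0.838 * 26 = 120 mm
Therefore the crop water requirement = 120 mm.


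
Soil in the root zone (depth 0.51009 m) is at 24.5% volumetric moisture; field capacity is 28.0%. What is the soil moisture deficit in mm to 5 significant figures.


Approach: apply the soil moisture deficit relation, SMD = (FC - theta)/100 * depth * 1000.
SMD = (28.0 - 24.5)/100 * 0.51009 * 1000 = 17.853 mm
Therefore the soil moisture deficit = 17.853 mm.


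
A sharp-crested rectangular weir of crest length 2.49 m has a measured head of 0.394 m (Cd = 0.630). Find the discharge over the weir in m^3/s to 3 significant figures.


Approach: apply the rectangular weir equation, Q = (2/3)*Cd*L*sqrt(2g)*H^1.5.
Q = (2/3)*0.630*2.49*sqrt(2*9.81)*0.394^1.5 = 1.15 m^3/s
Therefore the discharge over the weir = 1.15 m^3/s.


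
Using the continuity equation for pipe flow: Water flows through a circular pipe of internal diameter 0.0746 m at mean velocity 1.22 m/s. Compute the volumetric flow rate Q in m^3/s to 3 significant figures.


Approach: apply the continuity equation for pipe flow, Q = A * v with A = pi*(D/2)^2.
A = pi*(0.0746/2)^2 = 0.0043709 m^2
Q = 0.0043709 * 1.22 = 0.00533 m^3/s
Therefore the volumetric flow rate Q = 0.00533 m^3/s.


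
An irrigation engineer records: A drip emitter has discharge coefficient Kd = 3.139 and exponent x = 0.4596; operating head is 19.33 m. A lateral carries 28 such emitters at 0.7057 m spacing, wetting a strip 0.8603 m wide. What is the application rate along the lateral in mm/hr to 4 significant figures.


Approach: apply the emitter equation with a lateral mass balance, q = Kd*h^x; Q = n*q; rate = Q/(n*spacing*width).
Step 1 — single emitter flow (q = Kd*h^x):
  q = 3.139 * 19.33^0.4596 = 12.2446 L/hr
Step 2 — total lateral flow: Q = 28 * 12.2446 = 342.848 L/hr
Step 3 — wetted area: A = 28 * 0.7057 * 0.8603 = 16.9992 m^2
Step 4 — application rate: Q/A = 342.848/16.9992 = 20.17 mm/hr
Therefore the application rate along the lateral = 20.17 mm/hr.


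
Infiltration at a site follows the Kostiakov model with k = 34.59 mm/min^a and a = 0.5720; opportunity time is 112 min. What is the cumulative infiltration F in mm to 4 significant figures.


Approach: apply the Kostiakov infiltration equation, F = k*t^a.
F = 34.59 * 112^0.5720 = 514.2 mm
Therefore the cumulative infiltration F = 514.2 mm.


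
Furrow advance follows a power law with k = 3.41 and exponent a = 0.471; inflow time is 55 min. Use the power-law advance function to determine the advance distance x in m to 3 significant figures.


Approach: apply the power-law advance function, x = k*t^a.
x = 3.41 * 55^0.471 = 22.5 m
Therefore the advance distance x = 22.5 m.


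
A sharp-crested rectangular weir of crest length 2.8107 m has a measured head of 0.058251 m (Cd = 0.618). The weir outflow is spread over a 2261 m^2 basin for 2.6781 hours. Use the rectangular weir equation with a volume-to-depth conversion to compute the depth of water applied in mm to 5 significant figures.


Approach: apply the rectangular weir equation with a volume-to-depth conversion, Q = (2/3)*Cd*L*sqrt(2g)*H^1.5; d = Q*t/A * 1000.
Step 1 — weir discharge:
  Q = (2/3)*0.618*2.8107*sqrt(2*9.81)*0.058251^1.5 = 0.07211345 m^3/s
Step 2 — volume: V = 0.07211345 * 2.6781*3600 = 695.2573 m^3
Step 3 — depth: d = V/A * 1000 = 695.2573/2261 * 1000 = 307.50 mm
Therefore the depth of water applied = 307.50 mm.


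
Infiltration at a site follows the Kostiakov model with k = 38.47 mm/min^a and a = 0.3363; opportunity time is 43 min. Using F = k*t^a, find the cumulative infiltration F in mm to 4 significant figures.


F = 38.47 * 43^0.3363 = 136.3 mm
Therefore the cumulative infiltration F = 136.3 mm.


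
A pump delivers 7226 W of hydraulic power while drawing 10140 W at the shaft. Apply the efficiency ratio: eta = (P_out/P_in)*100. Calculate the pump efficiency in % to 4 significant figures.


eta = (7226 / 10140) * 100 = 71.26 %
Therefore the pump efficiency = 71.26 %.


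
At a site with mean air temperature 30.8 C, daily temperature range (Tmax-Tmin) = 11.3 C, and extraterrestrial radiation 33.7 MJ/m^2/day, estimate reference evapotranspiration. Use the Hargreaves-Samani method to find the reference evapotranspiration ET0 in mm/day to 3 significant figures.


Approach: apply the Hargreaves-Samani method, ET0 = 0.0023*(Tmean+17.8)*sqrt(Tmax-Tmin)*0.408*Ra.
ET0 = 0.0023*(30.8+17.8)*sqrt(11.3)*0.408*33.7 = 5.17 mm/day
Therefore the reference evapotranspiration ET0 = 5.17 mm/day.


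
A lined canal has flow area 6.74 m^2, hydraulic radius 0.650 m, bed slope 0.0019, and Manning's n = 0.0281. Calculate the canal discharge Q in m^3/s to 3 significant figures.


Approach: apply Manning's equation, Q = (1/n)*A*R^(2/3)*S^(1/2).
Q = (1/0.0281) * 6.74 * 0.650^(2/3) * 0.0019^(1/2) = 7.85 m^3/s
Therefore the canal discharge Q = 7.85 m^3/s.


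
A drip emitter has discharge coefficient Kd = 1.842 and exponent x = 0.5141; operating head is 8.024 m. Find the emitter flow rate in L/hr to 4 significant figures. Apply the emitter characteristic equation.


Approach: apply the emitter characteristic equation, q = Kd * h^x.
q = 1.842 * 8.024^0.5141 = 5.373 L/hr
Therefore the emitter flow rate = 5.373 L/hr.


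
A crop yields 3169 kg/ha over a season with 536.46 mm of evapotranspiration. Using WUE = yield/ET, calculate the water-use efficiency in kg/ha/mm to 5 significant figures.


WUE = 3169 / 536.46 = 5.9072 kg/ha/mm
Therefore the water-use efficiency = 5.9072 kg/ha/mm.


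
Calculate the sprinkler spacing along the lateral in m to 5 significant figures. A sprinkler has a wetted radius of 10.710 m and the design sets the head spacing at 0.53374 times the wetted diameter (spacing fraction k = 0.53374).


Approach: apply the sprinkler spacing rule (spacing as a fraction of wetted diameter), S = k*(2*R).
S = 0.53374 * (2 * 10.710) = 11.433 m
Therefore the sprinkler spacing along the lateral = 11.433 m.


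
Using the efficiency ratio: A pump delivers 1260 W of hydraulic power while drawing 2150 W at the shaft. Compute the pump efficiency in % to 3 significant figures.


Approach: apply the efficiency ratio, eta = (P_out/P_in)*100.
eta = (1260 / 2150) * 100 = 58.6 %
Therefore the pump efficiency = 58.6 %.


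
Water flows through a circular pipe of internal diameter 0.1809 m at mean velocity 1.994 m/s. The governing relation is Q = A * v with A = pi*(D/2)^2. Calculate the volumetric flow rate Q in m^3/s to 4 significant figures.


A = pi*(0.1809/2)^2 = 0.0257020 m^2
Q = 0.0257020 * 1.994 = 0.05125 m^3/s
Therefore the volumetric flow rate Q = 0.05125 m^3/s.


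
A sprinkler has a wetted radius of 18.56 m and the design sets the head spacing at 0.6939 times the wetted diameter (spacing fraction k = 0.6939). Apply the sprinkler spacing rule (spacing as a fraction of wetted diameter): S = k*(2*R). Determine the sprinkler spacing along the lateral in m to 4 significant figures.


S = 0.6939 * (2 * 18.56) = 25.76 m
Therefore the sprinkler spacing along the lateral = 25.76 m.


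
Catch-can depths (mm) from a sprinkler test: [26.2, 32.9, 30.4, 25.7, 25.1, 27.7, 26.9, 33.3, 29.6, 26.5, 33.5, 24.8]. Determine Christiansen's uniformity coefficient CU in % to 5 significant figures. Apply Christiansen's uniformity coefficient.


Approach: apply Christiansen's uniformity coefficient, CU = (1 - mean_abs_deviation/mean)*100.
mean = 28.55000 mm
mean |d_i - mean| = 2.825000 mm
CU = (1 - 2.825000/28.55000)*100 = 90.105 %
Therefore Christiansen's uniformity coefficient CU = 90.105 %.


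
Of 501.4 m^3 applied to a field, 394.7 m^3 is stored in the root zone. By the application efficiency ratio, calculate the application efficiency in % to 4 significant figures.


Approach: apply the application efficiency ratio, Ea = (stored/applied)*100.
Ea = (394.7/501.4)*100 = 78.72 %
Therefore the application efficiency = 78.72 %.


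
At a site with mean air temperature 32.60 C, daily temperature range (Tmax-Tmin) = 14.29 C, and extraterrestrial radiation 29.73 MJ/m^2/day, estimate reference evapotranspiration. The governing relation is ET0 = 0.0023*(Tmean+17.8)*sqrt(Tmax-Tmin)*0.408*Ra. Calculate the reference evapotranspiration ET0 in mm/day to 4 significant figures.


ET0 = 0.0023*(32.60+17.8)*sqrt(14.29)*0.408*29.73 = 5.315 mm/day
Therefore the reference evapotranspiration ET0 = 5.315 mm/day.


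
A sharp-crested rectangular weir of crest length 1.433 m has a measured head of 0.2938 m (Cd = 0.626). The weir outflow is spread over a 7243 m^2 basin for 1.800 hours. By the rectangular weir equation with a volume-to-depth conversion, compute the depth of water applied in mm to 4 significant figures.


Approach: apply the rectangular weir equation with a volume-to-depth conversion, Q = (2/3)*Cd*L*sqrt(2g)*H^1.5; d = Q*t/A * 1000.
Step 1 — weir discharge:
  Q = (2/3)*0.626*1.433*sqrt(2*9.81)*0.2938^1.5 = 0.421848 m^3/s
Step 2 — volume: V = 0.421848 * 1.800*3600 = 2733.58 m^3
Step 3 — depth: d = V/A * 1000 = 2733.58/7243 * 1000 = 377.4 mm
Therefore the depth of water applied = 377.4 mm.


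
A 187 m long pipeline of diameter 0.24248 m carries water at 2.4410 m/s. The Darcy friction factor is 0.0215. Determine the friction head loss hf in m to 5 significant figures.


Approach: apply the Darcy-Weisbach equation, hf = f*(L/D)*(v^2/(2g)).
hf = 0.0215 * (187/0.24248) * (2.4410^2 / (2*9.81))
hf = 5.0355 m
Therefore the friction head loss hf = 5.0355 m.


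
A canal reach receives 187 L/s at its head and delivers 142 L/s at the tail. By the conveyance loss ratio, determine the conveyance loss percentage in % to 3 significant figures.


Approach: apply the conveyance loss ratio, loss% = ((Q_head - Q_tail)/Q_head)*100.
loss = ((187 - 142)/187)*100 = 24.1 %
Therefore the conveyance loss percentage = 24.1 %.


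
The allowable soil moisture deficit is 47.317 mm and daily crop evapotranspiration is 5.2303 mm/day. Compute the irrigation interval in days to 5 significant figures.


Approach: apply the irrigation interval relation, interval = SMD / ETc.
interval = 47.317 / 5.2303 = 9.0467 days
Therefore the irrigation interval = 9.0467 days.


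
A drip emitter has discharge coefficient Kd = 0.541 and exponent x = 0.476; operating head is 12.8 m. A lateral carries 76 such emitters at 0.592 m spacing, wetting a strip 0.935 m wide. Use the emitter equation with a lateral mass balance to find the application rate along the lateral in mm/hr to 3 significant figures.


Approach: apply the emitter equation with a lateral mass balance, q = Kd*h^x; Q = n*q; rate = Q/(n*spacing*width).
Step 1 — single emitter flow (q = Kd*h^x):
  q = 0.541 * 12.8^0.476 = 1.8207 L/hr
Step 2 — total lateral flow: Q = 76 * 1.8207 = 138.37 L/hr
Step 3 — wetted area: A = 76 * 0.592 * 0.935 = 42.068 m^2
Step 4 — application rate: Q/A = 138.37/42.068 = 3.29 mm/hr
Therefore the application rate along the lateral = 3.29 mm/hr.


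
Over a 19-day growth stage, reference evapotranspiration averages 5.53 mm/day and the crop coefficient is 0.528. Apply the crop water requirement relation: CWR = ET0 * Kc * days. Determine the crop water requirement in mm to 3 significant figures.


CWR = 5.53 * 0.528 * 19 = 55.5 mm
Therefore the crop water requirement = 55.5 mm.


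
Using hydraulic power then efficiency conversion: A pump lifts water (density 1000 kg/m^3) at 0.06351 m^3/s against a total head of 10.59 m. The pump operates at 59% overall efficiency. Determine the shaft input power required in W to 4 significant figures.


Approach: apply hydraulic power then efficiency conversion, P = rho*g*Q*H; P_in = P/eta.
Step 1 — hydraulic power (P = rho*g*Q*H):
  P = 1000 * 9.81 * 0.06351 * 10.59 = 6597.92 W
Step 2 — input power: P_in = P/eta = 6597.92 / 0.59 = 11180 W
Therefore the shaft input power required = 11180 W.


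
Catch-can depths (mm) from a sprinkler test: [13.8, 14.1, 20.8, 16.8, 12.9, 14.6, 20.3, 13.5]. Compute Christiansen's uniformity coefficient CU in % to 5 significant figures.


Approach: apply Christiansen's uniformity coefficient, CU = (1 - mean_abs_deviation/mean)*100.
mean = 15.85000 mm
mean |d_i - mean| = 2.587500 mm
CU = (1 - 2.587500/15.85000)*100 = 83.675 %
Therefore Christiansen's uniformity coefficient CU = 83.675 %.


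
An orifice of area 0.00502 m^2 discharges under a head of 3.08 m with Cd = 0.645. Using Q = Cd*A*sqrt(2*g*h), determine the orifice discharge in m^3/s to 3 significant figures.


Q = 0.645 * 0.00502 * sqrt(2*9.81*3.08) = 0.0252 m^3/s
Therefore the orifice discharge = 0.0252 m^3/s.


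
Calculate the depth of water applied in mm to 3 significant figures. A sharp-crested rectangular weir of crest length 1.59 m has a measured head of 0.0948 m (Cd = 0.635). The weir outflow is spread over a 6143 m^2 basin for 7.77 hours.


Approach: apply the rectangular weir equation with a volume-to-depth conversion, Q = (2/3)*Cd*L*sqrt(2g)*H^1.5; d = Q*t/A * 1000.
Step 1 — weir discharge:
  Q = (2/3)*0.635*1.59*sqrt(2*9.81)*0.0948^1.5 = 0.087025 m^3/s
Step 2 — volume: V = 0.087025 * 7.77*3600 = 2434.2 m^3
Step 3 — depth: d = V/A * 1000 = 2434.2/6143 * 1000 = 396 mm
Therefore the depth of water applied = 396 mm.


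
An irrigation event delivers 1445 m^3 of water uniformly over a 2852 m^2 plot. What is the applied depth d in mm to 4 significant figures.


Approach: apply depth from volume over area, d = (V/A)*1000.
d = (1445 / 2852) * 1000 = 506.7 mm
Therefore the applied depth d = 506.7 mm.


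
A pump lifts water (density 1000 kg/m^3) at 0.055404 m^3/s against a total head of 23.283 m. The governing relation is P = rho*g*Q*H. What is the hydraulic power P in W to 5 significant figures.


P = 1000 * 9.81 * 0.055404 * 23.283 = 12655 W
Therefore the hydraulic power P = 12655 W.


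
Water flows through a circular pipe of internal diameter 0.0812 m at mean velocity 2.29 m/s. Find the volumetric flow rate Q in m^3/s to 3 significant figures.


Approach: apply the continuity equation for pipe flow, Q = A * v with A = pi*(D/2)^2.
A = pi*(0.0812/2)^2 = 0.0051785 m^2
Q = 0.0051785 * 2.29 = 0.0119 m^3/s
Therefore the volumetric flow rate Q = 0.0119 m^3/s.


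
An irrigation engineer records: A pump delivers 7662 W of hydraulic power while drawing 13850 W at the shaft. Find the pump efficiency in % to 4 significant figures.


Approach: apply the efficiency ratio, eta = (P_out/P_in)*100.
eta = (7662 / 13850) * 100 = 55.32 %
Therefore the pump efficiency = 55.32 %.


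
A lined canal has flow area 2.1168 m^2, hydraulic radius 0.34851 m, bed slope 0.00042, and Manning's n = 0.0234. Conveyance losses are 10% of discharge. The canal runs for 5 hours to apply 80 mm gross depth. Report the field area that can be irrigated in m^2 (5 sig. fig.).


Approach: apply Manning's equation with a conveyance and depth budget, Q = (1/n)*A*R^(2/3)*S^(1/2); Q_field = Q*(1-loss); Area = Q_field*t/(d/1000).
Step 1 — canal discharge (Manning's equation):
  Q = (1/0.0234) * 2.1168 * 0.34851^(2/3) * 0.00042^(1/2) = 0.9181186 m^3/s
Step 2 — delivered flow: Q_field = 0.9181186*(1 - 10/100) = 0.8263067 m^3/s
Step 3 — volume delivered: V = 0.8263067 * 5*3600 = 14873.52 m^3
Step 4 — area served: A = V / (depth/1000) = 14873.52 / 0.08 = 185920 m^2
Therefore the field area that can be irrigated = 185920 m^2.


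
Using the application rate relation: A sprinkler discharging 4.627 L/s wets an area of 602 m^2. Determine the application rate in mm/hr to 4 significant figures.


Approach: apply the application rate relation, rate = (Q/A)*3600.
rate = (4.627 / 602) * 3600 = 27.67 mm/hr
Therefore the application rate = 27.67 mm/hr.


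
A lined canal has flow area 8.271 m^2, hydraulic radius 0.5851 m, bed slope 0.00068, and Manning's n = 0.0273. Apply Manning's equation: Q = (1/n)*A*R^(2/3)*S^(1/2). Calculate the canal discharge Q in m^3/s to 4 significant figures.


Q = (1/0.0273) * 8.271 * 0.5851^(2/3) * 0.00068^(1/2) = 5.527 m^3/s
Therefore the canal discharge Q = 5.527 m^3/s.


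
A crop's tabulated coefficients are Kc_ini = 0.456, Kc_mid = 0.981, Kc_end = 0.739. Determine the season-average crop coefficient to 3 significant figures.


Approach: apply a simple seasonal average, Kc_avg = (Kc_ini + Kc_mid + Kc_end)/3.
Kc_avg = (0.456 + 0.981 + 0.739)/3 = 0.725
Therefore the season-average crop coefficient = 0.725.


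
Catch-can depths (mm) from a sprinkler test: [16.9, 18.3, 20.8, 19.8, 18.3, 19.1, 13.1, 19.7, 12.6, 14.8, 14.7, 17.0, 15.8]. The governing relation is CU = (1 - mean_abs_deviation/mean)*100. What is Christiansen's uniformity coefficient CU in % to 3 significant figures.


mean = 16.992 mm
mean |d_i - mean| = 2.1621 mm
CU = (1 - 2.1621/16.992)*100 = 87.3 %
Therefore Christiansen's uniformity coefficient CU = 87.3 %.


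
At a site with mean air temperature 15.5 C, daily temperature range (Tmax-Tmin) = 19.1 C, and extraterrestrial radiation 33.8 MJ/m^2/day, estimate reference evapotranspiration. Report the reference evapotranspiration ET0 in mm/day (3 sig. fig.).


Approach: apply the Hargreaves-Samani method, ET0 = 0.0023*(Tmean+17.8)*sqrt(Tmax-Tmin)*0.408*Ra.
ET0 = 0.0023*(15.5+17.8)*sqrt(19.1)*0.408*33.8 = 4.62 mm/day
Therefore the reference evapotranspiration ET0 = 4.62 mm/day.


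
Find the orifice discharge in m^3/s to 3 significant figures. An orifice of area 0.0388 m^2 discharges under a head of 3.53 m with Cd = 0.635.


Approach: apply the orifice equation, Q = Cd*A*sqrt(2*g*h).
Q = 0.635 * 0.0388 * sqrt(2*9.81*3.53) = 0.205 m^3/s
Therefore the orifice discharge = 0.205 m^3/s.


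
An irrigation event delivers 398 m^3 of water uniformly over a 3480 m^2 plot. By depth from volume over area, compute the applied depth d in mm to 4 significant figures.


Approach: apply depth from volume over area, d = (V/A)*1000.
d = (398 / 3480) * 1000 = 114.4 mm
Therefore the applied depth d = 114.4 mm.


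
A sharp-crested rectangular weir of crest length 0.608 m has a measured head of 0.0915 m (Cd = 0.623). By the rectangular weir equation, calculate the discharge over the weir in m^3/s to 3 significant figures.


Approach: apply the rectangular weir equation, Q = (2/3)*Cd*L*sqrt(2g)*H^1.5.
Q = (2/3)*0.623*0.608*sqrt(2*9.81)*0.0915^1.5 = 0.0310 m^3/s
Therefore the discharge over the weir = 0.0310 m^3/s.


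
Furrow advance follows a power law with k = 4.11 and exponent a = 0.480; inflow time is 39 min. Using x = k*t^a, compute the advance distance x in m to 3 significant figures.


x = 4.11 * 39^0.480 = 23.9 m
Therefore the advance distance x = 23.9 m.


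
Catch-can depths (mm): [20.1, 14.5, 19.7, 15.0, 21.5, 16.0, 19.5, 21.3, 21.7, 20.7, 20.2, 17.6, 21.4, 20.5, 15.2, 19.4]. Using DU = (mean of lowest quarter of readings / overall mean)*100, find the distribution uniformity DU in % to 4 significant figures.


sorted lowest 4 of 16: [14.5, 15.0, 15.2, 16.0] -> mean = 15.1750 mm
overall mean = 19.0188 mm
DU = (15.1750/19.0188)*100 = 79.79 %
Therefore the distribution uniformity DU = 79.79 %.


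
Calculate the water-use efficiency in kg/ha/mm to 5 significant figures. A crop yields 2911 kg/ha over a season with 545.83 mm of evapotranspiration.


Approach: apply the water-use efficiency ratio, WUE = yield/ET.
WUE = 2911 / 545.83 = 5.3332 kg/ha/mm
Therefore the water-use efficiency = 5.3332 kg/ha/mm.


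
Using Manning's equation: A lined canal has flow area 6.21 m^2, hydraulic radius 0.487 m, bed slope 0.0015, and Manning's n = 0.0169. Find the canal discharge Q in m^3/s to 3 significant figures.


Approach: apply Manning's equation, Q = (1/n)*A*R^(2/3)*S^(1/2).
Q = (1/0.0169) * 6.21 * 0.487^(2/3) * 0.0015^(1/2) = 8.81 m^3/s
Therefore the canal discharge Q = 8.81 m^3/s.


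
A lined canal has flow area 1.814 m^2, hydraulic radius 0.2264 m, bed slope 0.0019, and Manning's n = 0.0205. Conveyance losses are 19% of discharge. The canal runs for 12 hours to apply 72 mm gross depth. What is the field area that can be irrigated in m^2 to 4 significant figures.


Approach: apply Manning's equation with a conveyance and depth budget, Q = (1/n)*A*R^(2/3)*S^(1/2); Q_field = Q*(1-loss); Area = Q_field*t/(d/1000).
Step 1 — canal discharge (Manning's equation):
  Q = (1/0.0205) * 1.814 * 0.2264^(2/3) * 0.0019^(1/2) = 1.43277 m^3/s
Step 2 — delivered flow: Q_field = 1.43277*(1 - 19/100) = 1.16055 m^3/s
Step 3 — volume delivered: V = 1.16055 * 12*3600 = 50135.6 m^3
Step 4 — area served: A = V / (depth/1000) = 50135.6 / 0.072 = 696300 m^2
Therefore the field area that can be irrigated = 696300 m^2.


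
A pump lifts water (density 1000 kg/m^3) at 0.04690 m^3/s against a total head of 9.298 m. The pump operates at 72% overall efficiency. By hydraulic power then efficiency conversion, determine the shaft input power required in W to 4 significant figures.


Approach: apply hydraulic power then efficiency conversion, P = rho*g*Q*H; P_in = P/eta.
Step 1 — hydraulic power (P = rho*g*Q*H):
  P = 1000 * 9.81 * 0.04690 * 9.298 = 4277.91 W
Step 2 — input power: P_in = P/eta = 4277.91 / 0.72 = 5942 W
Therefore the shaft input power required = 5942 W.


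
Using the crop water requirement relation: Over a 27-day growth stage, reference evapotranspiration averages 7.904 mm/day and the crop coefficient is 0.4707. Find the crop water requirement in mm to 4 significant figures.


Approach: apply the crop water requirement relation, CWR = ET0 * Kc * days.
CWR = 7.904 * 0.4707 * 27 = 100.5 mm
Therefore the crop water requirement = 100.5 mm.


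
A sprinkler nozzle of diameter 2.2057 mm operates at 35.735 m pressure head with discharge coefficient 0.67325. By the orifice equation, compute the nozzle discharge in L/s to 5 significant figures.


Approach: apply the orifice equation, Q = Cd*A*sqrt(2*g*h), A = pi*(d/2)^2.
A = pi*(2.2057e-3/2)^2 = 3.821050e-06 m^2
Q = 0.67325 * 3.821050e-06 * sqrt(2*9.81*35.735) * 1000 = 0.068117 L/s
Therefore the nozzle discharge = 0.068117 L/s.


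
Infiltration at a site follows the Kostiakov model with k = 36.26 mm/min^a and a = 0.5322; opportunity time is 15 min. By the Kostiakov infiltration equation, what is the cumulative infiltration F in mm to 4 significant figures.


Approach: apply the Kostiakov infiltration equation, F = k*t^a.
F = 36.26 * 15^0.5322 = 153.2 mm
Therefore the cumulative infiltration F = 153.2 mm.


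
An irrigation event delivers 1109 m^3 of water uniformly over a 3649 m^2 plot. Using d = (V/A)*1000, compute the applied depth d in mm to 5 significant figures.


d = (1109 / 3649) * 1000 = 303.92 mm
Therefore the applied depth d = 303.92 mm.


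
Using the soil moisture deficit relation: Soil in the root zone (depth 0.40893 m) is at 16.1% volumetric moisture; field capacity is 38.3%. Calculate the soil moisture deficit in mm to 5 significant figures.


Approach: apply the soil moisture deficit relation, SMD = (FC - theta)/100 * depth * 1000.
SMD = (38.3 - 16.1)/100 * 0.40893 * 1000 = 90.782 mm
Therefore the soil moisture deficit = 90.782 mm.


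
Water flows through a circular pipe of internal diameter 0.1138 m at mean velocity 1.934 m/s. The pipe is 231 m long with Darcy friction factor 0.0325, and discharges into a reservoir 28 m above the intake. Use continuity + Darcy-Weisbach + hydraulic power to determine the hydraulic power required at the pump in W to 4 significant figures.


Approach: apply continuity + Darcy-Weisbach + hydraulic power, Q = A*v; hf = f*(L/D)*(v^2/(2g)); H = static + hf; P = rho*g*Q*H.
Step 1 — flow rate (continuity, Q = A*v):
  A = pi*(0.1138/2)^2 = 0.0101713 m^2
  Q = 0.0101713 * 1.934 = 0.0196712 m^3/s
Step 2 — friction head loss (Darcy-Weisbach):
  hf = 0.0325 * (231/0.1138) * (1.934^2 / (2*9.81))
  hf = 12.5767 m
Step 3 — total head: H = 28 + 12.5767 = 40.5767 m
Step 4 — hydraulic power (P = rho*g*Q*H):
  P = 1000 * 9.81 * 0.0196712 * 40.5767 = 7830 W
Therefore the hydraulic power required at the pump = 7830 W.


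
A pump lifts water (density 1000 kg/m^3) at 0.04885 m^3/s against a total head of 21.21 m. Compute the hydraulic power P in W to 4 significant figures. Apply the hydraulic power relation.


Approach: apply the hydraulic power relation, P = rho*g*Q*H.
P = 1000 * 9.81 * 0.04885 * 21.21 = 10160 W
Therefore the hydraulic power P = 10160 W.


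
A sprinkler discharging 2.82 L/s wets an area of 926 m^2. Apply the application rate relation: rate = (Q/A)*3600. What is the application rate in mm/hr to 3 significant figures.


rate = (2.82 / 926) * 3600 = 11.0 mm/hr
Therefore the application rate = 11.0 mm/hr.


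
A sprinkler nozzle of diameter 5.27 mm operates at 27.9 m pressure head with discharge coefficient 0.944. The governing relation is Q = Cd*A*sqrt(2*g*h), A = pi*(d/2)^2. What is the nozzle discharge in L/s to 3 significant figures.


A = pi*(5.27e-3/2)^2 = 2.1813e-05 m^2
Q = 0.944 * 2.1813e-05 * sqrt(2*9.81*27.9) * 1000 = 0.482 L/s
Therefore the nozzle discharge = 0.482 L/s.


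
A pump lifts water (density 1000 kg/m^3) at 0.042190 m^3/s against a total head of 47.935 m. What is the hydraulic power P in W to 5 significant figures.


Approach: apply the hydraulic power relation, P = rho*g*Q*H.
P = 1000 * 9.81 * 0.042190 * 47.935 = 19840 W
Therefore the hydraulic power P = 19840 W.


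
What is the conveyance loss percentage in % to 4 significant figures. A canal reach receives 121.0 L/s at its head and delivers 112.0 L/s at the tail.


Approach: apply the conveyance loss ratio, loss% = ((Q_head - Q_tail)/Q_head)*100.
loss = ((121.0 - 112.0)/121.0)*100 = 7.438 %
Therefore the conveyance loss percentage = 7.438 %.


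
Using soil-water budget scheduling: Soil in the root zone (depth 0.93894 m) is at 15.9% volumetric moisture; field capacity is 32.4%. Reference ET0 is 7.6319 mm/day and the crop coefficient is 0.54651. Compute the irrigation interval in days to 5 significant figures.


Approach: apply soil-water budget scheduling, SMD = (FC-theta)/100*depth*1000; ETc = ET0*Kc; interval = SMD/ETc.
Step 1 — soil moisture deficit:
  SMD = (32.4 - 15.9)/100 * 0.93894 * 1000 = 154.9251 mm
Step 2 — daily crop ET (ETc = ET0*Kc):
  ETc = 7.6319 * 0.54651 = 4.170910 mm/day
Step 3 — irrigation interval (SMD/ETc):
  interval = 154.9251 / 4.170910 = 37.144 days
Therefore the irrigation interval = 37.144 days.


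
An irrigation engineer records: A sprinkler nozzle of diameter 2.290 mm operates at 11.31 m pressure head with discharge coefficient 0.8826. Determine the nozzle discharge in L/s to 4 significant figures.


Approach: apply the orifice equation, Q = Cd*A*sqrt(2*g*h), A = pi*(d/2)^2.
A = pi*(2.290e-3/2)^2 = 4.11871e-06 m^2
Q = 0.8826 * 4.11871e-06 * sqrt(2*9.81*11.31) * 1000 = 0.05415 L/s
Therefore the nozzle discharge = 0.05415 L/s.


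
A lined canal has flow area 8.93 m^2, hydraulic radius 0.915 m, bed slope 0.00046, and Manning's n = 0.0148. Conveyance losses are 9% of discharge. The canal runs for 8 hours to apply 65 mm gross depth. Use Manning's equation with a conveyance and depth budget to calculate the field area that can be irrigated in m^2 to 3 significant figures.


Approach: apply Manning's equation with a conveyance and depth budget, Q = (1/n)*A*R^(2/3)*S^(1/2); Q_field = Q*(1-loss); Area = Q_field*t/(d/1000).
Step 1 — canal discharge (Manning's equation):
  Q = (1/0.0148) * 8.93 * 0.915^(2/3) * 0.00046^(1/2) = 12.197 m^3/s
Step 2 — delivered flow: Q_field = 12.197*(1 - 9/100) = 11.099 m^3/s
Step 3 — volume delivered: V = 11.099 * 8*3600 = 319660 m^3
Step 4 — area served: A = V / (depth/1000) = 319660 / 0.065 = 4920000 m^2
Therefore the field area that can be irrigated = 4920000 m^2.


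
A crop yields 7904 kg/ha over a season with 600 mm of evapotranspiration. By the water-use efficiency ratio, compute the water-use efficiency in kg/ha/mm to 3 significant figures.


Approach: apply the water-use efficiency ratio, WUE = yield/ET.
WUE = 7904 / 600 = 13.2 kg/ha/mm
Therefore the water-use efficiency = 13.2 kg/ha/mm.


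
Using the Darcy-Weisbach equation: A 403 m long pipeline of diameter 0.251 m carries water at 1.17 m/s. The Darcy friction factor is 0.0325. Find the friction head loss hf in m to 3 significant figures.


Approach: apply the Darcy-Weisbach equation, hf = f*(L/D)*(v^2/(2g)).
hf = 0.0325 * (403/0.251) * (1.17^2 / (2*9.81))
hf = 3.64 m
Therefore the friction head loss hf = 3.64 m.


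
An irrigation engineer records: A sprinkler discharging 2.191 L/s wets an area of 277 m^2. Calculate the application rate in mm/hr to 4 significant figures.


Approach: apply the application rate relation, rate = (Q/A)*3600.
rate = (2.191 / 277) * 3600 = 28.48 mm/hr
Therefore the application rate = 28.48 mm/hr.


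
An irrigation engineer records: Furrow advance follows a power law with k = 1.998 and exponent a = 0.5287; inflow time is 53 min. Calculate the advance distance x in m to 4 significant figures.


Approach: apply the power-law advance function, x = k*t^a.
x = 1.998 * 53^0.5287 = 16.30 m
Therefore the advance distance x = 16.30 m.


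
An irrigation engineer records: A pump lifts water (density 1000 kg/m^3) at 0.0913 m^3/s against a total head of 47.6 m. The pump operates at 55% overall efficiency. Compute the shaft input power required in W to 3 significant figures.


Approach: apply hydraulic power then efficiency conversion, P = rho*g*Q*H; P_in = P/eta.
Step 1 — hydraulic power (P = rho*g*Q*H):
  P = 1000 * 9.81 * 0.0913 * 47.6 = 42633 W
Step 2 — input power: P_in = P/eta = 42633 / 0.55 = 77500 W
Therefore the shaft input power required = 77500 W.


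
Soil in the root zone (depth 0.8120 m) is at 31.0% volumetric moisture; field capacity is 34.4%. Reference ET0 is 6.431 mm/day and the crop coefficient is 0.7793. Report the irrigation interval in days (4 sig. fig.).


Approach: apply soil-water budget scheduling, SMD = (FC-theta)/100*depth*1000; ETc = ET0*Kc; interval = SMD/ETc.
Step 1 — soil moisture deficit:
  SMD = (34.4 - 31.0)/100 * 0.8120 * 1000 = 27.6080 mm
Step 2 — daily crop ET (ETc = ET0*Kc):
  ETc = 6.431 * 0.7793 = 5.01168 mm/day
Step 3 — irrigation interval (SMD/ETc):
  interval = 27.6080 / 5.01168 = 5.509 days
Therefore the irrigation interval = 5.509 days.


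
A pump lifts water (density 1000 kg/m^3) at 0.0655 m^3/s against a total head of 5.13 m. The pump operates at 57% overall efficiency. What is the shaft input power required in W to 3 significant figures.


Approach: apply hydraulic power then efficiency conversion, P = rho*g*Q*H; P_in = P/eta.
Step 1 — hydraulic power (P = rho*g*Q*H):
  P = 1000 * 9.81 * 0.0655 * 5.13 = 3296.3 W
Step 2 — input power: P_in = P/eta = 3296.3 / 0.57 = 5780 W
Therefore the shaft input power required = 5780 W.


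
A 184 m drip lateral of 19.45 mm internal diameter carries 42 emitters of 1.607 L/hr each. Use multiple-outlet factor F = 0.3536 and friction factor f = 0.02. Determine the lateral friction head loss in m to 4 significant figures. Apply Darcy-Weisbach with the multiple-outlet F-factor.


Approach: apply Darcy-Weisbach with the multiple-outlet F-factor, Q = n*q/(3600*1000) m^3/s; v = Q/A; hf = F*f*(L/D)*(v^2/(2g)).
Q = 42*1.607/(3600*1000) = 1.87483e-05 m^3/s
A = pi*(19.45e-3/2)^2 = 2.97118e-04 m^2, so v = Q/A = 0.0631006 m/s
hf = 0.3536*0.02*(184/0.01945)*(0.0631006^2/(2*9.81)) = 0.01358 m
Therefore the lateral friction head loss = 0.01358 m.


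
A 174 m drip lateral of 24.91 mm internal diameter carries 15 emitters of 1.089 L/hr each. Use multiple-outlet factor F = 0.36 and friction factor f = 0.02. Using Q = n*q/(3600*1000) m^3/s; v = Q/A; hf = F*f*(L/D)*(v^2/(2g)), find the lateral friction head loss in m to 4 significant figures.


Q = 15*1.089/(3600*1000) = 4.53750e-06 m^3/s
A = pi*(24.91e-3/2)^2 = 4.87346e-04 m^2, so v = Q/A = 0.00931064 m/s
hf = 0.36*0.02*(174/0.02491)*(0.00931064^2/(2*9.81)) = 0.0002222 m
Therefore the lateral friction head loss = 0.0002222 m.


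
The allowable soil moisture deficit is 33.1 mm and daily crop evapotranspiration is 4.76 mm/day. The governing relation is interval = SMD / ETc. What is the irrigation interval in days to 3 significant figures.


interval = 33.1 / 4.76 = 6.95 days
Therefore the irrigation interval = 6.95 days.


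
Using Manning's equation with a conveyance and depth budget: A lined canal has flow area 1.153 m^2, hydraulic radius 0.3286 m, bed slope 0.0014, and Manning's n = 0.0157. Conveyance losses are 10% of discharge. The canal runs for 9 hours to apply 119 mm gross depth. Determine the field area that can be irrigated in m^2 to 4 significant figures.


Approach: apply Manning's equation with a conveyance and depth budget, Q = (1/n)*A*R^(2/3)*S^(1/2); Q_field = Q*(1-loss); Area = Q_field*t/(d/1000).
Step 1 — canal discharge (Manning's equation):
  Q = (1/0.0157) * 1.153 * 0.3286^(2/3) * 0.0014^(1/2) = 1.30849 m^3/s
Step 2 — delivered flow: Q_field = 1.30849*(1 - 10/100) = 1.17765 m^3/s
Step 3 — volume delivered: V = 1.17765 * 9*3600 = 38155.7 m^3
Step 4 — area served: A = V / (depth/1000) = 38155.7 / 0.119 = 320600 m^2
Therefore the field area that can be irrigated = 320600 m^2.


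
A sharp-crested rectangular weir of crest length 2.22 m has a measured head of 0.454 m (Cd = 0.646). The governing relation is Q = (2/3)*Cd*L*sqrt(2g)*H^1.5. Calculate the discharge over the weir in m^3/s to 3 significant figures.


Q = (2/3)*0.646*2.22*sqrt(2*9.81)*0.454^1.5 = 1.30 m^3/s
Therefore the discharge over the weir = 1.30 m^3/s.


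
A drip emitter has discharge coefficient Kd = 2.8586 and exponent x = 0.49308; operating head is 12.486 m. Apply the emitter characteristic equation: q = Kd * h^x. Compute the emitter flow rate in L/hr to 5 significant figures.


q = 2.8586 * 12.486^0.49308 = 9.9261 L/hr
Therefore the emitter flow rate = 9.9261 L/hr.


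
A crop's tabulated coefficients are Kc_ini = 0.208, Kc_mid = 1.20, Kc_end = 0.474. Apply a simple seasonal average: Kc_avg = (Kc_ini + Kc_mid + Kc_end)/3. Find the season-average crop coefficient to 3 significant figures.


Kc_avg = (0.208 + 1.20 + 0.474)/3 = 0.627
Therefore the season-average crop coefficient = 0.627.


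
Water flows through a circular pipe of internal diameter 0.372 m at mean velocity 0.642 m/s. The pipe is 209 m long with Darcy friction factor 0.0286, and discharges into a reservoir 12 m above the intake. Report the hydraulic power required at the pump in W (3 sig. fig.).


Approach: apply continuity + Darcy-Weisbach + hydraulic power, Q = A*v; hf = f*(L/D)*(v^2/(2g)); H = static + hf; P = rho*g*Q*H.
Step 1 — flow rate (continuity, Q = A*v):
  A = pi*(0.372/2)^2 = 0.10869 m^2
  Q = 0.10869 * 0.642 = 0.069777 m^3/s
Step 2 — friction head loss (Darcy-Weisbach):
  hf = 0.0286 * (209/0.372) * (0.642^2 / (2*9.81))
  hf = 0.33755 m
Step 3 — total head: H = 12 + 0.33755 = 12.338 m
Step 4 — hydraulic power (P = rho*g*Q*H):
  P = 1000 * 9.81 * 0.069777 * 12.338 = 8450 W
Therefore the hydraulic power required at the pump = 8450 W.


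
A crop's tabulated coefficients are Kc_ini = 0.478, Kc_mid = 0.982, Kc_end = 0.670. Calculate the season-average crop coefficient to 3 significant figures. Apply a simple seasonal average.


Approach: apply a simple seasonal average, Kc_avg = (Kc_ini + Kc_mid + Kc_end)/3.
Kc_avg = (0.478 + 0.982 + 0.670)/3 = 0.710
Therefore the season-average crop coefficient = 0.710.


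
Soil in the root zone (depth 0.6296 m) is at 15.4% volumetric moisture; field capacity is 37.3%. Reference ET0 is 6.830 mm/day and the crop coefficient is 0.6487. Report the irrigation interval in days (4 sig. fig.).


Approach: apply soil-water budget scheduling, SMD = (FC-theta)/100*depth*1000; ETc = ET0*Kc; interval = SMD/ETc.
Step 1 — soil moisture deficit:
  SMD = (37.3 - 15.4)/100 * 0.6296 * 1000 = 137.882 mm
Step 2 — daily crop ET (ETc = ET0*Kc):
  ETc = 6.830 * 0.6487 = 4.43062 mm/day
Step 3 — irrigation interval (SMD/ETc):
  interval = 137.882 / 4.43062 = 31.12 days
Therefore the irrigation interval = 31.12 days.


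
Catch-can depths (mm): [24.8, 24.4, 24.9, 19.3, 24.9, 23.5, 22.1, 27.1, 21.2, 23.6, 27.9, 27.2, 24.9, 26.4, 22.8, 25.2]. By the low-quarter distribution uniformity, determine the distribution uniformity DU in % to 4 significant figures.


Approach: apply the low-quarter distribution uniformity, DU = (mean of lowest quarter of readings / overall mean)*100.
sorted lowest 4 of 16: [19.3, 21.2, 22.1, 22.8] -> mean = 21.3500 mm
overall mean = 24.3875 mm
DU = (21.3500/24.3875)*100 = 87.54 %
Therefore the distribution uniformity DU = 87.54 %.


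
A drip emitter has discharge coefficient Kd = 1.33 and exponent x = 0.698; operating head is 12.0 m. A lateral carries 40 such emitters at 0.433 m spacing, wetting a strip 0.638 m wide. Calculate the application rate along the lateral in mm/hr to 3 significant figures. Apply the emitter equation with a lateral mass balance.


Approach: apply the emitter equation with a lateral mass balance, q = Kd*h^x; Q = n*q; rate = Q/(n*spacing*width).
Step 1 — single emitter flow (q = Kd*h^x):
  q = 1.33 * 12.0^0.698 = 7.5356 L/hr
Step 2 — total lateral flow: Q = 40 * 7.5356 = 301.43 L/hr
Step 3 — wetted area: A = 40 * 0.433 * 0.638 = 11.050 m^2
Step 4 — application rate: Q/A = 301.43/11.050 = 27.3 mm/hr
Therefore the application rate along the lateral = 27.3 mm/hr.


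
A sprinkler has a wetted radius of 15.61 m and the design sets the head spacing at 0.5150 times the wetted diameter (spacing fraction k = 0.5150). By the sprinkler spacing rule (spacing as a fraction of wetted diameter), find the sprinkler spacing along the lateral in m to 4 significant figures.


Approach: apply the sprinkler spacing rule (spacing as a fraction of wetted diameter), S = k*(2*R).
S = 0.5150 * (2 * 15.61) = 16.08 m
Therefore the sprinkler spacing along the lateral = 16.08 m.


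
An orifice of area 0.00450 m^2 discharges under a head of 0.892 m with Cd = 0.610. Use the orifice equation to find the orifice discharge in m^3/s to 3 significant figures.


Approach: apply the orifice equation, Q = Cd*A*sqrt(2*g*h).
Q = 0.610 * 0.00450 * sqrt(2*9.81*0.892) = 0.0115 m^3/s
Therefore the orifice discharge = 0.0115 m^3/s.


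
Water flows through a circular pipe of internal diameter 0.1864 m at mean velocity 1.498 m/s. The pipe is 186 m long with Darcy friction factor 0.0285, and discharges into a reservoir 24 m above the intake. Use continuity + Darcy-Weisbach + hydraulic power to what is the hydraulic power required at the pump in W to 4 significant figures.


Approach: apply continuity + Darcy-Weisbach + hydraulic power, Q = A*v; hf = f*(L/D)*(v^2/(2g)); H = static + hf; P = rho*g*Q*H.
Step 1 — flow rate (continuity, Q = A*v):
  A = pi*(0.1864/2)^2 = 0.0272886 m^2
  Q = 0.0272886 * 1.498 = 0.0408784 m^3/s
Step 2 — friction head loss (Darcy-Weisbach):
  hf = 0.0285 * (186/0.1864) * (1.498^2 / (2*9.81))
  hf = 3.25264 m
Step 3 — total head: H = 24 + 3.25264 = 27.2526 m
Step 4 — hydraulic power (P = rho*g*Q*H):
  P = 1000 * 9.81 * 0.0408784 * 27.2526 = 10930 W
Therefore the hydraulic power required at the pump = 10930 W.
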